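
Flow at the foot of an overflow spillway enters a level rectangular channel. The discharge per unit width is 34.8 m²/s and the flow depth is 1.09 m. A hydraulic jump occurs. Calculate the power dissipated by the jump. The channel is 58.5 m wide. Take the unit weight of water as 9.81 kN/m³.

P = 763585 kW

V₁ = q/y₁ = 34.8/1.09 = 31.9 m/s. Fr₁ = V₁/√(g·y₁) = 31.9/√(9.81×1.09) = 9.76.
From the momentum equation for a rectangular channel, y₂/y₁ = ½[√(1 + 8Fr₁²) − 1] = ½[√763.6 − 1] = 13.3.
y₂ = 13.3 × 1.09 = 14.5 m.
V₂ = q/y₂ = 34.8/14.5 = 2.40 m/s. E₁ = y₁ + V₁²/2g = 53.0 m; E₂ = y₂ + V₂²/2g = 14.8 m. ΔE = E₁ − E₂ = 38.2 m.
Q = q·b = 34.8 × 58.5 = 2036 m³/s. P = γ·Q·ΔE = 9.81 × 2036 × 38.2 = 763585 kW.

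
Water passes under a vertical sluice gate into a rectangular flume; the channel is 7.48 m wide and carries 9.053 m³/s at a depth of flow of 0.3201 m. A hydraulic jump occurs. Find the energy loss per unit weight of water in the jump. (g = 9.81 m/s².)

q = Q/b = 9.053/7.48 = 1.210 m²/s; V₁ = q/y₁ = 3.781 m/s. Fr₁ = V₁/√(g·y₁) = 2.134.
By Bélanger, y₂/y₁ = ½[√(1 + 8Fr₁²) − 1] = ½[√37.420 − 1] = 2.559.
y₂ = 2.559 × 0.3201 = 0.8190 m.
V₂ = q/y₂ = 1.210/0.8190 = 1.478 m/s. E₁ = y₁ + V₁²/2g = 1.049 m; E₂ = y₂ + V₂²/2g = 0.9303 m. ΔE = E₁ − E₂ = 0.1184 m.

ΔE = 0.1184 m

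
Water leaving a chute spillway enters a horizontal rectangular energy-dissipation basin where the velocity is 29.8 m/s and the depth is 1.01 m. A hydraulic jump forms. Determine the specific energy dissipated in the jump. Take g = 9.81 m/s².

Fr₁ = V₁/√(g·y₁) = 29.8/√(9.81×1.01) = 9.47.
Sequent-depth ratio: y₂/y₁ = ½[√(1 + 8Fr₁²) − 1] = ½[√718.0 − 1] = 12.9.
y₂ = 12.9 × 1.01 = 13.0 m.
Head loss: ΔE = (y₂ − y₁)³/(4y₁y₂) = (13.0 − 1.01)³/(4×1.01×13.0) = 1735/52.6 = 33.0 m.

ΔE = 33.0 m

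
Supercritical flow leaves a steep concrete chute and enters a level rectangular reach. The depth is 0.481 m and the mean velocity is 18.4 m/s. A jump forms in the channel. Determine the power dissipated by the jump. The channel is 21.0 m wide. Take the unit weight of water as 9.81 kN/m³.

P = 22024 kW

Fr₁ = V₁/√(g·y₁) = 18.4/√(9.81×0.481) = 8.47.
From the momentum equation for a rectangular channel, y₂/y₁ = ½[√(1 + 8Fr₁²) − 1] = ½[√575.0 − 1] = 11.5.
y₂ = 11.5 × 0.481 = 5.53 m.
q = V₁·y₁ = 18.4 × 0.481 = 8.85 m²/s. V₂ = q/y₂ = 8.85/5.53 = 1.60 m/s. E₁ = y₁ + V₁²/2g = 17.7 m; E₂ = y₂ + V₂²/2g = 5.66 m. ΔE = E₁ − E₂ = 12.1 m.
Q = q·b = 8.85 × 21.0 = 186 m³/s. P = γ·Q·ΔE = 9.81 × 186 × 12.1 = 22024 kW.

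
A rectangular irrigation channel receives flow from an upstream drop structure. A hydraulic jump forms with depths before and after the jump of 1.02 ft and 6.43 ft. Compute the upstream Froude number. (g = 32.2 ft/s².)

Fr₁ = 4.80

For a rectangular channel the momentum equation gives q² = ½·g·y₁·y₂·(y₁ + y₂) = ½×32.2×1.02×6.43×7.45 = 787.
q = √787 = 28.0 ft²/s.
V₁ = q/y₁ = 27.5 ft/s; Fr₁ = V₁/√(g·y₁) = 4.80.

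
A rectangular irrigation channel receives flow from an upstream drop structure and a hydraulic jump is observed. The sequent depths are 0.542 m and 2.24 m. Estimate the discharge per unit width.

For a rectangular channel the momentum equation gives q² = ½·g·y₁·y₂·(y₁ + y₂) = ½×9.81×0.542×2.24×2.78 = 16.6.
q = √16.6 = 4.07 m²/s.

q = 4.07 m²/s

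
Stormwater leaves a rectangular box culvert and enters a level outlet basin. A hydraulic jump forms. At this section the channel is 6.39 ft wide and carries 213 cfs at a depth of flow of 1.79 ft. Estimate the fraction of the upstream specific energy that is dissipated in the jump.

ΔE/E₁ = 0.167 (16.7%)

q = Q/b = 213/6.39 = 33.3 ft²/s; V₁ = q/y₁ = 18.6 ft/s. Fr₁ = V₁/√(g·y₁) = 2.45.
By Bélanger, y₂/y₁ = ½[√(1 + 8Fr₁²) − 1] = ½[√49.13 − 1] = 3.00.
y₂ = 3.00 × 1.79 = 5.38 ft.
E₁ = y₁ + V₁²/2g = 7.17 ft. ΔE = (y₂ − y₁)³/(4y₁y₂) = 1.20 ft. ΔE/E₁ = 1.20/7.17 = 0.167.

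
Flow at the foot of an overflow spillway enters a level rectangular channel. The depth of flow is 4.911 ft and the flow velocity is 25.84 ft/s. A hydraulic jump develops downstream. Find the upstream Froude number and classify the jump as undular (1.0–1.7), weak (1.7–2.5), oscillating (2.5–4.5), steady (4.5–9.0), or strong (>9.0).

Fr₁ = V₁/√(g·y₁) = 25.84/√(32.2×4.911) = 2.055.
Fr₁ = 2.055 lies in the weak range.

Fr₁ = 2.055; weak jump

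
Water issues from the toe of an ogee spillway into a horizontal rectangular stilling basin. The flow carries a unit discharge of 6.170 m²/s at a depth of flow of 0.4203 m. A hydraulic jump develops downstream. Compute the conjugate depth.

y₂ = 4.092 m

V₁ = q/y₁ = 6.170/0.4203 = 14.68 m/s. Fr₁ = V₁/√(g·y₁) = 14.68/√(9.81×0.4203) = 7.230.
Bélanger equation: y₂/y₁ = ½[√(1 + 8Fr₁²) − 1] = ½[√419.13 − 1] = 9.736.
y₂ = 9.736 × 0.4203 = 4.092 m.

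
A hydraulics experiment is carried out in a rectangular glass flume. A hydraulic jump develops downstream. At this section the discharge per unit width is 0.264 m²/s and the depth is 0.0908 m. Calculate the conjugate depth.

V₁ = q/y₁ = 0.264/0.0908 = 2.91 m/s. Fr₁ = V₁/√(g·y₁) = 2.91/√(9.81×0.0908) = 3.08.
Conjugate-depth relation: y₂/y₁ = ½[√(1 + 8Fr₁²) − 1] = ½[√76.92 − 1] = 3.89.
y₂ = 3.89 × 0.0908 = 0.353 m.

y₂ = 0.353 m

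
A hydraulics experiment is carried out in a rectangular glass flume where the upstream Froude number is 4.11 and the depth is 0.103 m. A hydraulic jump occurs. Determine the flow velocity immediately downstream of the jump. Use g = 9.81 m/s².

V₂ = 0.775 m/s

Fr₁ = 4.11 (given).
By Bélanger, y₂/y₁ = ½[√(1 + 8Fr₁²) − 1] = ½[√136.1 − 1] = 5.33.
y₂ = 5.33 × 0.103 = 0.549 m.
V₁ = Fr₁·√(g·y₁) = 4.11×√(9.81×0.103) = 4.13 m/s; q = V₁·y₁ = 0.426 m²/s.
V₂ = q/y₂ = 0.426/0.549 = 0.775 m/s.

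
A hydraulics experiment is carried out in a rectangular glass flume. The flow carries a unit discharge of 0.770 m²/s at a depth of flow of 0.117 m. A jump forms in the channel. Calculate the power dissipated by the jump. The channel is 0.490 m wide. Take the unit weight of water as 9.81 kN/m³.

P = 4.93 kW

V₁ = q/y₁ = 0.770/0.117 = 6.58 m/s. Fr₁ = V₁/√(g·y₁) = 6.58/√(9.81×0.117) = 6.14.
Conjugate-depth relation: y₂/y₁ = ½[√(1 + 8Fr₁²) − 1] = ½[√302.9 − 1] = 8.20.
y₂ = 8.20 × 0.117 = 0.960 m.
V₂ = q/y₂ = 0.770/0.960 = 0.802 m/s. E₁ = y₁ + V₁²/2g = 2.32 m; E₂ = y₂ + V₂²/2g = 0.992 m. ΔE = E₁ − E₂ = 1.33 m.
Q = q·b = 0.770 × 0.490 = 0.377 m³/s. P = γ·Q·ΔE = 9.81 × 0.377 × 1.33 = 4.93 kW.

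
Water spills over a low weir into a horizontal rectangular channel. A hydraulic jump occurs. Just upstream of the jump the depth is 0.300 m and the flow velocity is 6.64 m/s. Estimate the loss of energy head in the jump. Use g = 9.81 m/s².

Fr₁ = V₁/√(g·y₁) = 6.64/√(9.81×0.300) = 3.87.
From the momentum equation for a rectangular channel, y₂/y₁ = ½[√(1 + 8Fr₁²) − 1] = ½[√120.8 − 1] = 5.00.
y₂ = 5.00 × 0.300 = 1.50 m.
q = V₁·y₁ = 6.64 × 0.300 = 1.99 m²/s. V₂ = q/y₂ = 1.99/1.50 = 1.33 m/s. E₁ = y₁ + V₁²/2g = 2.55 m; E₂ = y₂ + V₂²/2g = 1.59 m. ΔE = E₁ − E₂ = 0.958 m.

ΔE = 0.958 m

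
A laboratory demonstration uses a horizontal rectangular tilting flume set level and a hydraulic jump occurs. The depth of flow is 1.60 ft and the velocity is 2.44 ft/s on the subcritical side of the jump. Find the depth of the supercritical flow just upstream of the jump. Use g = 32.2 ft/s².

y₁ = 0.310 ft

Fr₂ = V₂/√(g·y₂) = 2.44/√(32.2×1.60) = 0.340.
From the momentum equation (using Fr₂), y₁/y₂ = ½[√(1 + 8Fr₂²) − 1] = ½[√1.924 − 1] = 0.194.
y₁ = 0.194 × 1.60 = 0.310 ft.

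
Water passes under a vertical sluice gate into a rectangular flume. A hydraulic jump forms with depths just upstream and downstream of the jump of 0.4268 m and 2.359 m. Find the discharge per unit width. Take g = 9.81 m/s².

q = 3.709 m²/s

For a rectangular channel the momentum equation gives q² = ½·g·y₁·y₂·(y₁ + y₂) = ½×9.81×0.4268×2.359×2.786 = 13.76.
q = √13.76 = 3.709 m²/s.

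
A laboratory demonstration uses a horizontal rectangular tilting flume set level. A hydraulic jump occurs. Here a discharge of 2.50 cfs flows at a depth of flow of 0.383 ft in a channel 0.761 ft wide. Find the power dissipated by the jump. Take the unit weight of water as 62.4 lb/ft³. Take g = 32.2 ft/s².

q = Q/b = 2.50/0.761 = 3.29 ft²/s; V₁ = q/y₁ = 8.58 ft/s. Fr₁ = V₁/√(g·y₁) = 2.44.
From the momentum equation for a rectangular channel, y₂/y₁ = ½[√(1 + 8Fr₁²) − 1] = ½[√48.73 − 1] = 2.99.
y₂ = 2.99 × 0.383 = 1.15 ft.
Head loss: ΔE = (y₂ − y₁)³/(4y₁y₂) = (1.15 − 0.383)³/(4×0.383×1.15) = 0.443/1.75 = 0.252 ft.
P = γ·Q·ΔE/550 = 62.4 × 2.50 × 0.252 / 550 = 0.0716 hp.

P = 0.0716 hp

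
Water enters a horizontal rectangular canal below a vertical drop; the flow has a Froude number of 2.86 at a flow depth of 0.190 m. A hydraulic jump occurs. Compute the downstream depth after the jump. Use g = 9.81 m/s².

y₂ = 0.679 m

Fr₁ = 2.86 (given).
Sequent-depth ratio: y₂/y₁ = ½[√(1 + 8Fr₁²) − 1] = ½[√66.44 − 1] = 3.58.
y₂ = 3.58 × 0.190 = 0.679 m.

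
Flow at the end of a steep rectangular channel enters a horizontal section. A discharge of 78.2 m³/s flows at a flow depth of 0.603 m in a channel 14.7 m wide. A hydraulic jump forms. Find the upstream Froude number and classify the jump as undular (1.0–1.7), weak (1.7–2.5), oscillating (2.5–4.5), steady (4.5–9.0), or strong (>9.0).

q = Q/b = 78.2/14.7 = 5.32 m²/s; V₁ = q/y₁ = 8.82 m/s. Fr₁ = V₁/√(g·y₁) = 3.63.
Fr₁ = 3.63 lies in the oscillating range.

Fr₁ = 3.63; oscillating jump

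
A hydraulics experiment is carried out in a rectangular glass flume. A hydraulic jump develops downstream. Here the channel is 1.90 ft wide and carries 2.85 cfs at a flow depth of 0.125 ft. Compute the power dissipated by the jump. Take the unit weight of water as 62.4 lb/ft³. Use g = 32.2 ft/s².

P = 0.430 hp

q = Q/b = 2.85/1.90 = 1.50 ft²/s; V₁ = q/y₁ = 12.0 ft/s. Fr₁ = V₁/√(g·y₁) = 5.98.
From the momentum equation for a rectangular channel, y₂/y₁ = ½[√(1 + 8Fr₁²) − 1] = ½[√287.2 − 1] = 7.97.
y₂ = 7.97 × 0.125 = 0.997 ft.
Head loss: ΔE = (y₂ − y₁)³/(4y₁y₂) = (0.997 − 0.125)³/(4×0.125×0.997) = 0.662/0.498 = 1.33 ft.
P = γ·Q·ΔE/550 = 62.4 × 2.85 × 1.33 / 550 = 0.430 hp.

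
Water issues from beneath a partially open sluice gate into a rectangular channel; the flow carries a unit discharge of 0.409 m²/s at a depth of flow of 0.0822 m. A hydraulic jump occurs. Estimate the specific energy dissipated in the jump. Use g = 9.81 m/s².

V₁ = q/y₁ = 0.409/0.0822 = 4.98 m/s. Fr₁ = V₁/√(g·y₁) = 4.98/√(9.81×0.0822) = 5.54.
From the momentum equation for a rectangular channel, y₂/y₁ = ½[√(1 + 8Fr₁²) − 1] = ½[√246.6 − 1] = 7.35.
y₂ = 7.35 × 0.0822 = 0.604 m.
Head loss: ΔE = (y₂ − y₁)³/(4y₁y₂) = (0.604 − 0.0822)³/(4×0.0822×0.604) = 0.142/0.199 = 0.716 m.

ΔE = 0.716 m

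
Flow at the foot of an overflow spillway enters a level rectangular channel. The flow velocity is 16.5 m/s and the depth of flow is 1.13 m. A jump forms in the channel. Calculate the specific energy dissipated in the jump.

Fr₁ = V₁/√(g·y₁) = 16.5/√(9.81×1.13) = 4.96.
From the momentum equation for a rectangular channel, y₂/y₁ = ½[√(1 + 8Fr₁²) − 1] = ½[√197.5 − 1] = 6.53.
y₂ = 6.53 × 1.13 = 7.37 m.
Head loss: ΔE = (y₂ − y₁)³/(4y₁y₂) = (7.37 − 1.13)³/(4×1.13×7.37) = 244/33.3 = 7.31 m.

ΔE = 7.31 m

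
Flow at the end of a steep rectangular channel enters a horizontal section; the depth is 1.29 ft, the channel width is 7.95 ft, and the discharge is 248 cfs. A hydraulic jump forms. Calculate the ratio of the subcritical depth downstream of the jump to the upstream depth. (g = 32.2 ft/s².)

y₂/y₁ = 4.83

q = Q/b = 248/7.95 = 31.2 ft²/s; V₁ = q/y₁ = 24.2 ft/s. Fr₁ = V₁/√(g·y₁) = 3.75.
Sequent-depth ratio: y₂/y₁ = ½[√(1 + 8Fr₁²) − 1] = ½[√113.6 − 1] = 4.83.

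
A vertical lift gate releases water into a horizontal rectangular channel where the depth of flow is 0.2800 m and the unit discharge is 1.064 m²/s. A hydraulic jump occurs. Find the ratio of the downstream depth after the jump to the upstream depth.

y₂/y₁ = 2.781

V₁ = q/y₁ = 1.064/0.2800 = 3.800 m/s. Fr₁ = V₁/√(g·y₁) = 3.800/√(9.81×0.2800) = 2.293.
Sequent-depth ratio: y₂/y₁ = ½[√(1 + 8Fr₁²) − 1] = ½[√43.056 − 1] = 2.781.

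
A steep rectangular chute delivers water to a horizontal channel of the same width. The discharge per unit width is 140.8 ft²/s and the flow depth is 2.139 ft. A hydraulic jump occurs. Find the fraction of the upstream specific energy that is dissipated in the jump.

ΔE/E₁ = 0.661 (66.1%)

V₁ = q/y₁ = 140.8/2.139 = 65.83 ft/s. Fr₁ = V₁/√(g·y₁) = 65.83/√(32.2×2.139) = 7.932.
Sequent-depth ratio: y₂/y₁ = ½[√(1 + 8Fr₁²) − 1] = ½[√504.28 − 1] = 10.73.
y₂ = 10.73 × 2.139 = 22.95 ft.
E₁ = y₁ + V₁²/2g = 69.42 ft. ΔE = (y₂ − y₁)³/(4y₁y₂) = 45.89 ft. ΔE/E₁ = 45.89/69.42 = 0.661.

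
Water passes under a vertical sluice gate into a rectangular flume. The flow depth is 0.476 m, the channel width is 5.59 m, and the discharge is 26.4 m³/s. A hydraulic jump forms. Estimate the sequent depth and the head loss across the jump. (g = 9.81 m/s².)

q = Q/b = 26.4/5.59 = 4.72 m²/s; V₁ = q/y₁ = 9.92 m/s. Fr₁ = V₁/√(g·y₁) = 4.59.
Sequent-depth ratio: y₂/y₁ = ½[√(1 + 8Fr₁²) − 1] = ½[√169.6 − 1] = 6.01.
y₂ = 6.01 × 0.476 = 2.86 m.
Head loss: ΔE = (y₂ − y₁)³/(4y₁y₂) = (2.86 − 0.476)³/(4×0.476×2.86) = 13.6/5.45 = 2.49 m.

y₂ = 2.86 m; ΔE = 2.49 m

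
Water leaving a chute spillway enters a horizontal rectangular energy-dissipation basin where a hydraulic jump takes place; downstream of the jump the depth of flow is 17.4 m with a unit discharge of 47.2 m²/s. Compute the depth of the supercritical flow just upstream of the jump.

y₁ = 1.39 m

V₂ = q/y₂ = 47.2/17.4 = 2.71 m/s; Fr₂ = V₂/√(g·y₂) = 0.208.
Applying the sequent-depth relation in reverse, y₁/y₂ = ½[√(1 + 8Fr₂²) − 1] = ½[√1.345 − 1] = 0.0798.
y₁ = 0.0798 × 17.4 = 1.39 m.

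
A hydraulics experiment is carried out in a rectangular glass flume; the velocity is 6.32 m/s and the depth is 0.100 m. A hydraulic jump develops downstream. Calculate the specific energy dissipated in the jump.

Fr₁ = V₁/√(g·y₁) = 6.32/√(9.81×0.100) = 6.38.
From the momentum equation for a rectangular channel, y₂/y₁ = ½[√(1 + 8Fr₁²) − 1] = ½[√326.7 − 1] = 8.54.
y₂ = 8.54 × 0.100 = 0.854 m.
Head loss: ΔE = (y₂ − y₁)³/(4y₁y₂) = (0.854 − 0.100)³/(4×0.100×0.854) = 0.428/0.342 = 1.25 m.

ΔE = 1.25 m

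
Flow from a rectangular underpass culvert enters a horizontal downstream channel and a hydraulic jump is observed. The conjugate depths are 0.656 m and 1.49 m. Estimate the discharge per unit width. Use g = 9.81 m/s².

q = 3.21 m²/s

For a rectangular channel the momentum equation gives q² = ½·g·y₁·y₂·(y₁ + y₂) = ½×9.81×0.656×1.49×2.15 = 10.3.
q = √10.3 = 3.21 m²/s.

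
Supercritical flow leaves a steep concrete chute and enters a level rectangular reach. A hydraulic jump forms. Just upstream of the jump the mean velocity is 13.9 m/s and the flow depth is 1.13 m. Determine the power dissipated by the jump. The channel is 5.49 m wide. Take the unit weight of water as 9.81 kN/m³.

Fr₁ = V₁/√(g·y₁) = 13.9/√(9.81×1.13) = 4.17.
Conjugate-depth relation: y₂/y₁ = ½[√(1 + 8Fr₁²) − 1] = ½[√140.4 − 1] = 5.43.
y₂ = 5.43 × 1.13 = 6.13 m.
q = V₁·y₁ = 13.9 × 1.13 = 15.7 m²/s. V₂ = q/y₂ = 15.7/6.13 = 2.56 m/s. E₁ = y₁ + V₁²/2g = 11.0 m; E₂ = y₂ + V₂²/2g = 6.47 m. ΔE = E₁ − E₂ = 4.51 m.
Q = q·b = 15.7 × 5.49 = 86.2 m³/s. P = γ·Q·ΔE = 9.81 × 86.2 × 4.51 = 3817 kW.

P = 3817 kW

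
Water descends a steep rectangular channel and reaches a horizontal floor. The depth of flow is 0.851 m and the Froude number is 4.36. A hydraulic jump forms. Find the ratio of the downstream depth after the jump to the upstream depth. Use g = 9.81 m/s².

y₂/y₁ = 5.69

Fr₁ = 4.36 (given).
Conjugate-depth relation: y₂/y₁ = ½[√(1 + 8Fr₁²) − 1] = ½[√153.1 − 1] = 5.69.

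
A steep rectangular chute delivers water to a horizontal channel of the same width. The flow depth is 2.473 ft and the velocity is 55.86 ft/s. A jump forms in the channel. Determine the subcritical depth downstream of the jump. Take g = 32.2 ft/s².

y₂ = 20.69 ft

Fr₁ = V₁/√(g·y₁) = 55.86/√(32.2×2.473) = 6.260.
Conjugate-depth relation: y₂/y₁ = ½[√(1 + 8Fr₁²) − 1] = ½[√314.48 − 1] = 8.367.
y₂ = 8.367 × 2.473 = 20.69 ft.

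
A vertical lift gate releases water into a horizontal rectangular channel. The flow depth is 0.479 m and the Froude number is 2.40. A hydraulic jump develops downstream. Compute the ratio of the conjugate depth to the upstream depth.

Fr₁ = 2.40 (given).
Bélanger equation: y₂/y₁ = ½[√(1 + 8Fr₁²) − 1] = ½[√47.08 − 1] = 2.93.

y₂/y₁ = 2.93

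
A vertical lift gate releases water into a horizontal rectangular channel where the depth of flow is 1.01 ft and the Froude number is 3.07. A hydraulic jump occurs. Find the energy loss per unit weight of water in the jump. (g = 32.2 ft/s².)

Fr₁ = 3.07 (given).
From the momentum equation for a rectangular channel, y₂/y₁ = ½[√(1 + 8Fr₁²) − 1] = ½[√76.40 − 1] = 3.87.
y₂ = 3.87 × 1.01 = 3.91 ft.
V₁ = Fr₁·√(g·y₁) = 3.07×√(32.2×1.01) = 17.5 ft/s; q = V₁·y₁ = 17.7 ft²/s. V₂ = q/y₂ = 17.7/3.91 = 4.52 ft/s. E₁ = y₁ + V₁²/2g = 5.77 ft; E₂ = y₂ + V₂²/2g = 4.23 ft. ΔE = E₁ − E₂ = 1.54 ft.

ΔE = 1.54 ft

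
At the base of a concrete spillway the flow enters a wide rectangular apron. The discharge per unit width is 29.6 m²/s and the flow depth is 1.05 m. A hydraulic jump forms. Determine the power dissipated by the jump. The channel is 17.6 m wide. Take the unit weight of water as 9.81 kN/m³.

P = 146888 kW

V₁ = q/y₁ = 29.6/1.05 = 28.2 m/s. Fr₁ = V₁/√(g·y₁) = 28.2/√(9.81×1.05) = 8.78.
Bélanger equation: y₂/y₁ = ½[√(1 + 8Fr₁²) − 1] = ½[√618.2 − 1] = 11.9.
y₂ = 11.9 × 1.05 = 12.5 m.
V₂ = q/y₂ = 29.6/12.5 = 2.36 m/s. E₁ = y₁ + V₁²/2g = 41.6 m; E₂ = y₂ + V₂²/2g = 12.8 m. ΔE = E₁ − E₂ = 28.7 m.
Q = q·b = 29.6 × 17.6 = 521 m³/s. P = γ·Q·ΔE = 9.81 × 521 × 28.7 = 146888 kW.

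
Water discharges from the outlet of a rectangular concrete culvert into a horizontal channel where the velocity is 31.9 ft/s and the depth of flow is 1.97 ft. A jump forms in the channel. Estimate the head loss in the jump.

ΔE = 6.97 ft

Fr₁ = V₁/√(g·y₁) = 31.9/√(32.2×1.97) = 4.01.
Conjugate-depth relation: y₂/y₁ = ½[√(1 + 8Fr₁²) − 1] = ½[√129.3 − 1] = 5.19.
y₂ = 5.19 × 1.97 = 10.2 ft.
Head loss: ΔE = (y₂ − y₁)³/(4y₁y₂) = (10.2 − 1.97)³/(4×1.97×10.2) = 561/80.5 = 6.97 ft.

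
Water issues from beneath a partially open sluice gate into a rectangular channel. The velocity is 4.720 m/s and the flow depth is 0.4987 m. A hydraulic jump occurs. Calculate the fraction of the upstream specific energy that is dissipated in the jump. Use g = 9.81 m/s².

Fr₁ = V₁/√(g·y₁) = 4.720/√(9.81×0.4987) = 2.134.
Sequent-depth ratio: y₂/y₁ = ½[√(1 + 8Fr₁²) − 1] = ½[√37.431 − 1] = 2.559.
y₂ = 2.559 × 0.4987 = 1.276 m.
E₁ = y₁ + V₁²/2g = 1.634 m. ΔE = (y₂ − y₁)³/(4y₁y₂) = 0.1846 m. ΔE/E₁ = 0.1846/1.634 = 0.113.

ΔE/E₁ = 0.113 (11.3%)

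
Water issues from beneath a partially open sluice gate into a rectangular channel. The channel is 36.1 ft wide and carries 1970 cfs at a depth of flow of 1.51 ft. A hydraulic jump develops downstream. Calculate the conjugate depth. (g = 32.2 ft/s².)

y₂ = 10.3 ft

q = Q/b = 1970/36.1 = 54.6 ft²/s; V₁ = q/y₁ = 36.1 ft/s. Fr₁ = V₁/√(g·y₁) = 5.18.
Bélanger equation: y₂/y₁ = ½[√(1 + 8Fr₁²) − 1] = ½[√215.9 − 1] = 6.85.
y₂ = 6.85 × 1.51 = 10.3 ft.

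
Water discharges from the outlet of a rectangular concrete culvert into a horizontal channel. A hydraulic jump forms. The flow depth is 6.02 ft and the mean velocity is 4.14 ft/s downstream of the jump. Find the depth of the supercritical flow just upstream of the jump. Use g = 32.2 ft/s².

Fr₂ = V₂/√(g·y₂) = 4.14/√(32.2×6.02) = 0.297.
Applying the sequent-depth relation in reverse, y₁/y₂ = ½[√(1 + 8Fr₂²) − 1] = ½[√1.707 − 1] = 0.153.
y₁ = 0.153 × 6.02 = 0.923 ft.

y₁ = 0.923 ft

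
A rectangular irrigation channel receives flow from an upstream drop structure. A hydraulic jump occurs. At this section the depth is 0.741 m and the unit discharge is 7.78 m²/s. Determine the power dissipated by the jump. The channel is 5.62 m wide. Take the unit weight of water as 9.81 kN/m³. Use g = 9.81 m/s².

V₁ = q/y₁ = 7.78/0.741 = 10.5 m/s. Fr₁ = V₁/√(g·y₁) = 10.5/√(9.81×0.741) = 3.89.
From the momentum equation for a rectangular channel, y₂/y₁ = ½[√(1 + 8Fr₁²) − 1] = ½[√122.3 − 1] = 5.03.
y₂ = 5.03 × 0.741 = 3.73 m.
Head loss: ΔE = (y₂ − y₁)³/(4y₁y₂) = (3.73 − 0.741)³/(4×0.741×3.73) = 26.6/11.0 = 2.41 m.
Q = q·b = 7.78 × 5.62 = 43.7 m³/s. P = γ·Q·ΔE = 9.81 × 43.7 × 2.41 = 1034 kW.

P = 1034 kW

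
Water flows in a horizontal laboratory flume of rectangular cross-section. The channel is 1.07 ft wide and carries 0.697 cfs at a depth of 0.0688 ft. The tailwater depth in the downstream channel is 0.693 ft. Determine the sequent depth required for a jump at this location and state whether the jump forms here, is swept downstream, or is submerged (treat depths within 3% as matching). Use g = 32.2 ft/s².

q = Q/b = 0.697/1.07 = 0.651 ft²/s; V₁ = q/y₁ = 9.47 ft/s. Fr₁ = V₁/√(g·y₁) = 6.36.
Conjugate-depth relation: y₂/y₁ = ½[√(1 + 8Fr₁²) − 1] = ½[√324.7 − 1] = 8.51.
y₂ = 8.51 × 0.0688 = 0.585 ft.
Tailwater y_tw = 0.693 ft: y_tw > y₂, so the jump is submerged.

y₂ = 0.585 ft; the jump is submerged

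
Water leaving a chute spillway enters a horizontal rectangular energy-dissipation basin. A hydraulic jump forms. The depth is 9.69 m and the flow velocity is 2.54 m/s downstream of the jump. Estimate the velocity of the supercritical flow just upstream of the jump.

V₁ = 21.0 m/s

Fr₂ = V₂/√(g·y₂) = 2.54/√(9.81×9.69) = 0.261.
The Bélanger relation is symmetric: y₁/y₂ = ½[√(1 + 8Fr₂²) − 1] = ½[√1.543 − 1] = 0.121.
y₁ = 0.121 × 9.69 = 1.17 m.
V₁ = q/y₁ = 24.6/1.17 = 21.0 m/s.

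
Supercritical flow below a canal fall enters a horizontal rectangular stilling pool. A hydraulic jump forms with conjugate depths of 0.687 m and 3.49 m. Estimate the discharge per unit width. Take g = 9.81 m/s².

For a rectangular channel the momentum equation gives q² = ½·g·y₁·y₂·(y₁ + y₂) = ½×9.81×0.687×3.49×4.18 = 49.1.
q = √49.1 = 7.01 m²/s.

q = 7.01 m²/s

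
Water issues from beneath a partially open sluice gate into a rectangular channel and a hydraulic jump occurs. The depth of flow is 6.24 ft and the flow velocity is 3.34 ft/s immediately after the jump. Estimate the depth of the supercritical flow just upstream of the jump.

y₁ = 0.629 ft

Fr₂ = V₂/√(g·y₂) = 3.34/√(32.2×6.24) = 0.236.
From the momentum equation (using Fr₂), y₁/y₂ = ½[√(1 + 8Fr₂²) − 1] = ½[√1.444 − 1] = 0.101.
y₁ = 0.101 × 6.24 = 0.629 ft.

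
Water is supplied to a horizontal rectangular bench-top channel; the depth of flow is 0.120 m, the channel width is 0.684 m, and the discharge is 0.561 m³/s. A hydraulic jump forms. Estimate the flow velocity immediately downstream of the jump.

V₂ = 0.811 m/s

q = Q/b = 0.561/0.684 = 0.820 m²/s; V₁ = q/y₁ = 6.83 m/s. Fr₁ = V₁/√(g·y₁) = 6.30.
From the momentum equation for a rectangular channel, y₂/y₁ = ½[√(1 + 8Fr₁²) − 1] = ½[√318.5 − 1] = 8.42.
y₂ = 8.42 × 0.120 = 1.01 m.
V₂ = q/y₂ = 0.820/1.01 = 0.811 m/s.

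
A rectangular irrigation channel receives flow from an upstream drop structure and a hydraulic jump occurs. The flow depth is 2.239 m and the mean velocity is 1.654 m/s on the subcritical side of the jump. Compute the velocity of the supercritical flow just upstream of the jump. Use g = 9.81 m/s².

Fr₂ = V₂/√(g·y₂) = 1.654/√(9.81×2.239) = 0.3529.
Applying the sequent-depth relation in reverse, y₁/y₂ = ½[√(1 + 8Fr₂²) − 1] = ½[√1.9964 − 1] = 0.2065.
y₁ = 0.2065 × 2.239 = 0.4623 m.
V₁ = q/y₁ = 3.703/0.4623 = 8.011 m/s.

V₁ = 8.011 m/s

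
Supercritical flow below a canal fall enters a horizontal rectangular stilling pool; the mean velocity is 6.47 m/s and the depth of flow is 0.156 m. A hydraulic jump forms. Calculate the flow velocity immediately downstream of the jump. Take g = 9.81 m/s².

Fr₁ = V₁/√(g·y₁) = 6.47/√(9.81×0.156) = 5.23.
Sequent-depth ratio: y₂/y₁ = ½[√(1 + 8Fr₁²) − 1] = ½[√219.8 − 1] = 6.91.
y₂ = 6.91 × 0.156 = 1.08 m.
q = V₁·y₁ = 6.47 × 0.156 = 1.01 m²/s.
V₂ = q/y₂ = 1.01/1.08 = 0.936 m/s.

V₂ = 0.936 m/s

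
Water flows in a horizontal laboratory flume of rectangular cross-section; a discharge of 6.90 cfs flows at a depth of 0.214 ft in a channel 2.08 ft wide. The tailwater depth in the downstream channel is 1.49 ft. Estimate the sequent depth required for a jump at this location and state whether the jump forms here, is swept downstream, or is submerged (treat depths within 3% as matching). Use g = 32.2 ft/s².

y₂ = 1.68 ft; the jump is swept downstream

q = Q/b = 6.90/2.08 = 3.32 ft²/s; V₁ = q/y₁ = 15.5 ft/s. Fr₁ = V₁/√(g·y₁) = 5.91.
Bélanger equation: y₂/y₁ = ½[√(1 + 8Fr₁²) − 1] = ½[√280.0 − 1] = 7.87.
y₂ = 7.87 × 0.214 = 1.68 ft.
Tailwater y_tw = 1.49 ft: y_tw < y₂, so the jump is swept downstream.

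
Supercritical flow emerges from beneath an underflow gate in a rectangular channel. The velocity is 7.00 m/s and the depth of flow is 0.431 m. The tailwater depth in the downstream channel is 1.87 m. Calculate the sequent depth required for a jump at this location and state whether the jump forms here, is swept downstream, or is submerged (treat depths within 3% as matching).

Fr₁ = V₁/√(g·y₁) = 7.00/√(9.81×0.431) = 3.40.
Bélanger equation: y₂/y₁ = ½[√(1 + 8Fr₁²) − 1] = ½[√93.71 − 1] = 4.34.
y₂ = 4.34 × 0.431 = 1.87 m.
Tailwater y_tw = 1.87 m: y_tw ≈ y₂, so the jump forms here.

y₂ = 1.87 m; the jump forms here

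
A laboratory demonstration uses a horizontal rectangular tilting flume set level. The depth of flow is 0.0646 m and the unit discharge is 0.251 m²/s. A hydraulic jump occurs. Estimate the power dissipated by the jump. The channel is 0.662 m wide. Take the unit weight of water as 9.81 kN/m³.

V₁ = q/y₁ = 0.251/0.0646 = 3.89 m/s. Fr₁ = V₁/√(g·y₁) = 3.89/√(9.81×0.0646) = 4.88.
Sequent-depth ratio: y₂/y₁ = ½[√(1 + 8Fr₁²) − 1] = ½[√191.6 − 1] = 6.42.
y₂ = 6.42 × 0.0646 = 0.415 m.
V₂ = q/y₂ = 0.251/0.415 = 0.605 m/s. E₁ = y₁ + V₁²/2g = 0.834 m; E₂ = y₂ + V₂²/2g = 0.433 m. ΔE = E₁ − E₂ = 0.401 m.
Q = q·b = 0.251 × 0.662 = 0.166 m³/s. P = γ·Q·ΔE = 9.81 × 0.166 × 0.401 = 0.653 kW.

P = 0.653 kW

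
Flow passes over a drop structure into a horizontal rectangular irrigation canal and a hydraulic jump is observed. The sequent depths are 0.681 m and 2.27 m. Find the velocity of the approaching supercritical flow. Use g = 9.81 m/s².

V₁ = 6.95 m/s

For a rectangular channel the momentum equation gives q² = ½·g·y₁·y₂·(y₁ + y₂) = ½×9.81×0.681×2.27×2.95 = 22.4.
q = √22.4 = 4.73 m²/s.
V₁ = q/y₁ = 4.73/0.681 = 6.95 m/s.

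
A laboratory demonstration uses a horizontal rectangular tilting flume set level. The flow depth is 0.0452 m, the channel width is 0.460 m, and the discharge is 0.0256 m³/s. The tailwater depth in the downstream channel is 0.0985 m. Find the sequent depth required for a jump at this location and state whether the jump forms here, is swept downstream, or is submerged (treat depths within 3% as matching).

q = Q/b = 0.0256/0.460 = 0.0557 m²/s; V₁ = q/y₁ = 1.23 m/s. Fr₁ = V₁/√(g·y₁) = 1.85.
Sequent-depth ratio: y₂/y₁ = ½[√(1 + 8Fr₁²) − 1] = ½[√28.35 − 1] = 2.16.
y₂ = 2.16 × 0.0452 = 0.0977 m.
Tailwater y_tw = 0.0985 m: y_tw ≈ y₂, so the jump forms here.

y₂ = 0.0977 m; the jump forms here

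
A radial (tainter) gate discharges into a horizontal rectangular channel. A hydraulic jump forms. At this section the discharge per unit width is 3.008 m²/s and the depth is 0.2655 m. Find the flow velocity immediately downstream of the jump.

V₂ = 1.200 m/s

V₁ = q/y₁ = 3.008/0.2655 = 11.33 m/s. Fr₁ = V₁/√(g·y₁) = 11.33/√(9.81×0.2655) = 7.020.
Sequent-depth ratio: y₂/y₁ = ½[√(1 + 8Fr₁²) − 1] = ½[√395.26 − 1] = 9.441.
y₂ = 9.441 × 0.2655 = 2.506 m.
V₂ = q/y₂ = 3.008/2.506 = 1.200 m/s.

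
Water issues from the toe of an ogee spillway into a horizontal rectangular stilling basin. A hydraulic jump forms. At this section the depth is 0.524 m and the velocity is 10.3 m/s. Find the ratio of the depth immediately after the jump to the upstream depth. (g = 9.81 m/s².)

Fr₁ = V₁/√(g·y₁) = 10.3/√(9.81×0.524) = 4.54.
Sequent-depth ratio: y₂/y₁ = ½[√(1 + 8Fr₁²) − 1] = ½[√166.1 − 1] = 5.94.

y₂/y₁ = 5.94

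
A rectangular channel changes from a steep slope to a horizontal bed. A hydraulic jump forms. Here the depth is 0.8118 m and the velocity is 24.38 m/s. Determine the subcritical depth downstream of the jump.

y₂ = 9.521 m

Fr₁ = V₁/√(g·y₁) = 24.38/√(9.81×0.8118) = 8.639.
Conjugate-depth relation: y₂/y₁ = ½[√(1 + 8Fr₁²) − 1] = ½[√598.09 − 1] = 11.73.
y₂ = 11.73 × 0.8118 = 9.521 m.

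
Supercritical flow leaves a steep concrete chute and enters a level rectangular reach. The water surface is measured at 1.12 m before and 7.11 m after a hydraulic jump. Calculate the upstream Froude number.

For a rectangular channel the momentum equation gives q² = ½·g·y₁·y₂·(y₁ + y₂) = ½×9.81×1.12×7.11×8.23 = 321.
q = √321 = 17.9 m²/s.
V₁ = q/y₁ = 16.0 m/s; Fr₁ = V₁/√(g·y₁) = 4.83.

Fr₁ = 4.83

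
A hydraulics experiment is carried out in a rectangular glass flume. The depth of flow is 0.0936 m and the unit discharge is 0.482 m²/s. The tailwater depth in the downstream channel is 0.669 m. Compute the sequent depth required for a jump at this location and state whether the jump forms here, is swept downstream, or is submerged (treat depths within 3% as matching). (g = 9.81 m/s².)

V₁ = q/y₁ = 0.482/0.0936 = 5.15 m/s. Fr₁ = V₁/√(g·y₁) = 5.15/√(9.81×0.0936) = 5.37.
Conjugate-depth relation: y₂/y₁ = ½[√(1 + 8Fr₁²) − 1] = ½[√232.0 − 1] = 7.12.
y₂ = 7.12 × 0.0936 = 0.666 m.
Tailwater y_tw = 0.669 m: y_tw ≈ y₂, so the jump forms here.

y₂ = 0.666 m; the jump forms here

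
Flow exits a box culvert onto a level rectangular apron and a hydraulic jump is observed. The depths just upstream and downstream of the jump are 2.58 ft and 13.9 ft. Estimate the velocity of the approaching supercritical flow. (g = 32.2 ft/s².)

For a rectangular channel the momentum equation gives q² = ½·g·y₁·y₂·(y₁ + y₂) = ½×32.2×2.58×13.9×16.5 = 9515.
q = √9515 = 97.5 ft²/s.
V₁ = q/y₁ = 97.5/2.58 = 37.8 ft/s.

V₁ = 37.8 ft/s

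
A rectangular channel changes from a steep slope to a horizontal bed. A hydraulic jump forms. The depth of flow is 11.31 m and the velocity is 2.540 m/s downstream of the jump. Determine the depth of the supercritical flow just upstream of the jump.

y₁ = 1.190 m

Fr₂ = V₂/√(g·y₂) = 2.540/√(9.81×11.31) = 0.2411.
From the momentum equation (using Fr₂), y₁/y₂ = ½[√(1 + 8Fr₂²) − 1] = ½[√1.4652 − 1] = 0.1052.
y₁ = 0.1052 × 11.31 = 1.190 m.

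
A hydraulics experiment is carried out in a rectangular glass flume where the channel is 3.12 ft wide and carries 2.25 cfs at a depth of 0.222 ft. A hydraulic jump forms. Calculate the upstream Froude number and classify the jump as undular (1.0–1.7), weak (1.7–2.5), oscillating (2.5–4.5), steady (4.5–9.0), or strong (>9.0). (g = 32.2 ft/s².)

Fr₁ = 1.21; undular jump

q = Q/b = 2.25/3.12 = 0.721 ft²/s; V₁ = q/y₁ = 3.25 ft/s. Fr₁ = V₁/√(g·y₁) = 1.21.
Fr₁ = 1.21 lies in the undular range.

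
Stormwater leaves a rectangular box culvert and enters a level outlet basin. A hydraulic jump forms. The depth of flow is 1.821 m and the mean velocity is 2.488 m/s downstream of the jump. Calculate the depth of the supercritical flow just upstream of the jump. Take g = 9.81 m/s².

y₁ = 0.8579 m

Fr₂ = V₂/√(g·y₂) = 2.488/√(9.81×1.821) = 0.5887.
The Bélanger relation is symmetric: y₁/y₂ = ½[√(1 + 8Fr₂²) − 1] = ½[√3.7721 − 1] = 0.4711.
y₁ = 0.4711 × 1.821 = 0.8579 m.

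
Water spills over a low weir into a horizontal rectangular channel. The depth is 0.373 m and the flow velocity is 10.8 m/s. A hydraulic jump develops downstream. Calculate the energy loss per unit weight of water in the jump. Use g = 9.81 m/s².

Fr₁ = V₁/√(g·y₁) = 10.8/√(9.81×0.373) = 5.65.
From the momentum equation for a rectangular channel, y₂/y₁ = ½[√(1 + 8Fr₁²) − 1] = ½[√256.0 − 1] = 7.50.
y₂ = 7.50 × 0.373 = 2.80 m.
q = V₁·y₁ = 10.8 × 0.373 = 4.03 m²/s. V₂ = q/y₂ = 4.03/2.80 = 1.44 m/s. E₁ = y₁ + V₁²/2g = 6.32 m; E₂ = y₂ + V₂²/2g = 2.90 m. ΔE = E₁ − E₂ = 3.41 m.

ΔE = 3.41 m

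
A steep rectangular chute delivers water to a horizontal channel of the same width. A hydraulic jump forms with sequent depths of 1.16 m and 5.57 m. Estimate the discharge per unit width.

q = 14.6 m²/s

For a rectangular channel the momentum equation gives q² = ½·g·y₁·y₂·(y₁ + y₂) = ½×9.81×1.16×5.57×6.73 = 213.
q = √213 = 14.6 m²/s.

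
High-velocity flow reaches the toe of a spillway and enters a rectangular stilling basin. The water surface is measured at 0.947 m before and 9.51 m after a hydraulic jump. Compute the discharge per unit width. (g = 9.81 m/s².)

For a rectangular channel the momentum equation gives q² = ½·g·y₁·y₂·(y₁ + y₂) = ½×9.81×0.947×9.51×10.5 = 462.
q = √462 = 21.5 m²/s.

q = 21.5 m²/s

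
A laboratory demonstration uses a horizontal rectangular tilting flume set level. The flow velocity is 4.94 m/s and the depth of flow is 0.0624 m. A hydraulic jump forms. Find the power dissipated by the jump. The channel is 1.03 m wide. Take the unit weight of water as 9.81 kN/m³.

Fr₁ = V₁/√(g·y₁) = 4.94/√(9.81×0.0624) = 6.31.
Conjugate-depth relation: y₂/y₁ = ½[√(1 + 8Fr₁²) − 1] = ½[√319.9 − 1] = 8.44.
y₂ = 8.44 × 0.0624 = 0.527 m.
Head loss: ΔE = (y₂ − y₁)³/(4y₁y₂) = (0.527 − 0.0624)³/(4×0.0624×0.527) = 0.100/0.132 = 0.762 m.
q = V₁·y₁ = 4.94 × 0.0624 = 0.308 m²/s. Q = q·b = 0.308 × 1.03 = 0.318 m³/s. P = γ·Q·ΔE = 9.81 × 0.318 × 0.762 = 2.37 kW.

P = 2.37 kW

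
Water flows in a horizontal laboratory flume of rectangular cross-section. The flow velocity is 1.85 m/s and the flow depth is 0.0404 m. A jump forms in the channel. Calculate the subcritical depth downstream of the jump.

Fr₁ = V₁/√(g·y₁) = 1.85/√(9.81×0.0404) = 2.94.
By Bélanger, y₂/y₁ = ½[√(1 + 8Fr₁²) − 1] = ½[√70.08 − 1] = 3.69.
y₂ = 3.69 × 0.0404 = 0.149 m.

y₂ = 0.149 m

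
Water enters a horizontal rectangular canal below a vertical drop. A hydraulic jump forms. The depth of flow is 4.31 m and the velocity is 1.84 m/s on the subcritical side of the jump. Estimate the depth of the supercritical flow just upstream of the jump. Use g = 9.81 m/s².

Fr₂ = V₂/√(g·y₂) = 1.84/√(9.81×4.31) = 0.283.
Applying the sequent-depth relation in reverse, y₁/y₂ = ½[√(1 + 8Fr₂²) − 1] = ½[√1.641 − 1] = 0.140.
y₁ = 0.140 × 4.31 = 0.605 m.

y₁ = 0.605 m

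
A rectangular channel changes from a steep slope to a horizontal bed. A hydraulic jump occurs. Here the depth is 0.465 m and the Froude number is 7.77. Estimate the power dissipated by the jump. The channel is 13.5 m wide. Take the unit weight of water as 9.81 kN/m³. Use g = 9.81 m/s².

Fr₁ = 7.77 (given).
By Bélanger, y₂/y₁ = ½[√(1 + 8Fr₁²) − 1] = ½[√484.0 − 1] = 10.5.
y₂ = 10.5 × 0.465 = 4.88 m.
Head loss: ΔE = (y₂ − y₁)³/(4y₁y₂) = (4.88 − 0.465)³/(4×0.465×4.88) = 86.2/9.08 = 9.49 m.
V₁ = Fr₁·√(g·y₁) = 7.77×√(9.81×0.465) = 16.6 m/s; q = V₁·y₁ = 7.72 m²/s. Q = q·b = 7.72 × 13.5 = 104 m³/s. P = γ·Q·ΔE = 9.81 × 104 × 9.49 = 9700 kW.

P = 9700 kW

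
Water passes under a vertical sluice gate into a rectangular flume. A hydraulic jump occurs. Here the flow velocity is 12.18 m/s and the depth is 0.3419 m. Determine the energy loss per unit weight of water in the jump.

Fr₁ = V₁/√(g·y₁) = 12.18/√(9.81×0.3419) = 6.651.
By Bélanger, y₂/y₁ = ½[√(1 + 8Fr₁²) − 1] = ½[√354.85 − 1] = 8.919.
y₂ = 8.919 × 0.3419 = 3.049 m.
Head loss: ΔE = (y₂ − y₁)³/(4y₁y₂) = (3.049 − 0.3419)³/(4×0.3419×3.049) = 19.85/4.170 = 4.759 m.

ΔE = 4.759 m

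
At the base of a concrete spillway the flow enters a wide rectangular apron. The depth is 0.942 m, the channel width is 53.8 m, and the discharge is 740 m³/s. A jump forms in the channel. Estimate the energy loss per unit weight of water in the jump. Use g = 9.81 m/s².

q = Q/b = 740/53.8 = 13.8 m²/s; V₁ = q/y₁ = 14.6 m/s. Fr₁ = V₁/√(g·y₁) = 4.80.
Sequent-depth ratio: y₂/y₁ = ½[√(1 + 8Fr₁²) − 1] = ½[√185.6 − 1] = 6.31.
y₂ = 6.31 × 0.942 = 5.95 m.
V₂ = q/y₂ = 13.8/5.95 = 2.31 m/s. E₁ = y₁ + V₁²/2g = 11.8 m; E₂ = y₂ + V₂²/2g = 6.22 m. ΔE = E₁ − E₂ = 5.59 m.

ΔE = 5.59 m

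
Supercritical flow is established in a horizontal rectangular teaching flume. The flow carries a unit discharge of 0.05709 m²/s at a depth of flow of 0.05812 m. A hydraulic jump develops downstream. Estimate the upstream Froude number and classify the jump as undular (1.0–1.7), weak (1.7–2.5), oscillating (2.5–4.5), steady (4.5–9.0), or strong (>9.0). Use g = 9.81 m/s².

V₁ = q/y₁ = 0.05709/0.05812 = 0.9823 m/s. Fr₁ = V₁/√(g·y₁) = 0.9823/√(9.81×0.05812) = 1.301.
Fr₁ = 1.301 lies in the undular range.

Fr₁ = 1.301; undular jump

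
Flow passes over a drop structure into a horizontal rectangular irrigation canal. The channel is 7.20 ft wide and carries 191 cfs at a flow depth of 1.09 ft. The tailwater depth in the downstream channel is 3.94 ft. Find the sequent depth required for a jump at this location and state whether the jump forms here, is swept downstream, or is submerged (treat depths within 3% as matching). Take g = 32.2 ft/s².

q = Q/b = 191/7.20 = 26.5 ft²/s; V₁ = q/y₁ = 24.3 ft/s. Fr₁ = V₁/√(g·y₁) = 4.11.
Bélanger equation: y₂/y₁ = ½[√(1 + 8Fr₁²) − 1] = ½[√136.0 − 1] = 5.33.
y₂ = 5.33 × 1.09 = 5.81 ft.
Tailwater y_tw = 3.94 ft: y_tw < y₂, so the jump is swept downstream.

y₂ = 5.81 ft; the jump is swept downstream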